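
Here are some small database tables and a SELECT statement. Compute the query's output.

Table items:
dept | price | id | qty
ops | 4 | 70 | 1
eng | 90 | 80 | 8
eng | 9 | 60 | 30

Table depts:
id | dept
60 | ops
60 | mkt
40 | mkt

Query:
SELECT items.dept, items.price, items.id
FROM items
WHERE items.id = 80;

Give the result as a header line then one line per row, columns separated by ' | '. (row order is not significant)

After WHERE (1 rows):
items.dept | items.price | items.id | items.qty
eng | 90 | 80 | 8
After SELECT (1 rows):
items.dept | items.price | items.id
eng | 90 | 80

== RESULT ==
items.dept | items.price | items.id
eng | 90 | 80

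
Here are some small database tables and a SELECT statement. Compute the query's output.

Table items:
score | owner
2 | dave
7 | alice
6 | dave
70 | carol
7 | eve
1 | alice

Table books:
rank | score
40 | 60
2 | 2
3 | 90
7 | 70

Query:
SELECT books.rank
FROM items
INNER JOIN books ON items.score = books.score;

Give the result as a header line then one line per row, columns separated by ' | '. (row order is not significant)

After JOIN books (2 rows):
items.score | items.owner | books.rank | books.score
2 | dave | 2 | 2
70 | carol | 7 | 70
After SELECT (2 rows):
books.rank
2
7

== RESULT ==
books.rank
2
7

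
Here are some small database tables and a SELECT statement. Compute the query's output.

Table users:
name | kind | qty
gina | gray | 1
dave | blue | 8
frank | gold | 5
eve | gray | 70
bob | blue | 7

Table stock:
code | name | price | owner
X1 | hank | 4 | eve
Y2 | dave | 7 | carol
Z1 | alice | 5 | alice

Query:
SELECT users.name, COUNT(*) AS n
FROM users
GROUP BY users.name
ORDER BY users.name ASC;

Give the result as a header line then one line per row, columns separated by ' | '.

After GROUP BY (5 rows):
users.name | n
gina | 1
dave | 1
frank | 1
eve | 1
bob | 1
After ORDER BY (5 rows):
users.name | n
bob | 1
dave | 1
eve | 1
frank | 1
gina | 1

== RESULT ==
users.name | n
bob | 1
dave | 1
eve | 1
frank | 1
gina | 1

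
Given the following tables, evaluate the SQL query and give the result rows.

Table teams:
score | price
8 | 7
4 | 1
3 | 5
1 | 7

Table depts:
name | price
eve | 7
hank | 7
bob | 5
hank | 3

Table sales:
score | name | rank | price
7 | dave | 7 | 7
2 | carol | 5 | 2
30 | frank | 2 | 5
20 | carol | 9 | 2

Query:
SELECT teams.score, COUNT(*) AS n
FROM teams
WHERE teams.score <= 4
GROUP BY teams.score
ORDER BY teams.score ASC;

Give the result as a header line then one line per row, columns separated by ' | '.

After WHERE (3 rows):
teams.score | teams.price
4 | 1
3 | 5
1 | 7
After GROUP BY (3 rows):
teams.score | n
4 | 1
3 | 1
1 | 1
After ORDER BY (3 rows):
teams.score | n
1 | 1
3 | 1
4 | 1

== RESULT ==
teams.score | n
1 | 1
3 | 1
4 | 1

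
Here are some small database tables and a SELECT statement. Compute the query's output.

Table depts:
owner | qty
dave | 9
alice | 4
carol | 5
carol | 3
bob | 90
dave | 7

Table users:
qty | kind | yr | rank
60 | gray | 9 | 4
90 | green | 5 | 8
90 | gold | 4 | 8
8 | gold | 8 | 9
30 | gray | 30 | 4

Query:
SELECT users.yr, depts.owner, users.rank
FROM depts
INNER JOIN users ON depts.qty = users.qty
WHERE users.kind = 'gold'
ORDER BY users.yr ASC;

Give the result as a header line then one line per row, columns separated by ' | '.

== RESULT ==
users.yr | depts.owner | users.rank
4 | bob | 8

Derivation:
After JOIN users (2 rows):
depts.owner | depts.qty | users.qty | users.kind | users.yr | users.rank
bob | 90 | 90 | green | 5 | 8
bob | 90 | 90 | gold | 4 | 8
After WHERE (1 rows):
depts.owner | depts.qty | users.qty | users.kind | users.yr | users.rank
bob | 90 | 90 | gold | 4 | 8
After SELECT (1 rows):
users.yr | depts.owner | users.rank
4 | bob | 8
After ORDER BY (1 rows):
users.yr | depts.owner | users.rank
4 | bob | 8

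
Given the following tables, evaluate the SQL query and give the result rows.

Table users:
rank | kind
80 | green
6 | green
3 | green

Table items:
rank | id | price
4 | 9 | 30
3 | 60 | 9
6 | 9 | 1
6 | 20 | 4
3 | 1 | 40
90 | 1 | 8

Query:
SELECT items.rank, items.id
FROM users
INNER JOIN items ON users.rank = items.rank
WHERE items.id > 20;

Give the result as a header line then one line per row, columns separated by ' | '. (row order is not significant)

After JOIN items (4 rows):
users.rank | users.kind | items.rank | items.id | items.price
6 | green | 6 | 9 | 1
6 | green | 6 | 20 | 4
3 | green | 3 | 60 | 9
3 | green | 3 | 1 | 40
After WHERE (1 rows):
users.rank | users.kind | items.rank | items.id | items.price
3 | green | 3 | 60 | 9
After SELECT (1 rows):
items.rank | items.id
3 | 60

== RESULT ==
items.rank | items.id
3 | 60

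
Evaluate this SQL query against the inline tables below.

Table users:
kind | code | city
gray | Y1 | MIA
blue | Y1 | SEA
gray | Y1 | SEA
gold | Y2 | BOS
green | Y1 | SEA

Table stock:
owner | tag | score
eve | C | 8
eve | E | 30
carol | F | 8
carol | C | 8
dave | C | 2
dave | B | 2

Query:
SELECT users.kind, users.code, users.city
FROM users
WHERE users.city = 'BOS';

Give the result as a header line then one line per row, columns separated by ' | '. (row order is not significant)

== RESULT ==
users.kind | users.code | users.city
gold | Y2 | BOS

Derivation:
After WHERE (1 rows):
users.kind | users.code | users.city
gold | Y2 | BOS
After SELECT (1 rows):
users.kind | users.code | users.city
gold | Y2 | BOS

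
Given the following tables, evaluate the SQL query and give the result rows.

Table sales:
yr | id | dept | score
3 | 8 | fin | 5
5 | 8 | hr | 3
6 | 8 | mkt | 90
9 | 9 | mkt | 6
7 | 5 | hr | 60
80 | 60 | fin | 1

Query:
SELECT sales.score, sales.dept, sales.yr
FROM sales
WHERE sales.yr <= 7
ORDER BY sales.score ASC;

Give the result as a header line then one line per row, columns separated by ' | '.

After WHERE (4 rows):
sales.yr | sales.id | sales.dept | sales.score
3 | 8 | fin | 5
5 | 8 | hr | 3
6 | 8 | mkt | 90
7 | 5 | hr | 60
After SELECT (4 rows):
sales.score | sales.dept | sales.yr
5 | fin | 3
3 | hr | 5
90 | mkt | 6
60 | hr | 7
After ORDER BY (4 rows):
sales.score | sales.dept | sales.yr
3 | hr | 5
5 | fin | 3
60 | hr | 7
90 | mkt | 6

== RESULT ==
sales.score | sales.dept | sales.yr
3 | hr | 5
5 | fin | 3
60 | hr | 7
90 | mkt | 6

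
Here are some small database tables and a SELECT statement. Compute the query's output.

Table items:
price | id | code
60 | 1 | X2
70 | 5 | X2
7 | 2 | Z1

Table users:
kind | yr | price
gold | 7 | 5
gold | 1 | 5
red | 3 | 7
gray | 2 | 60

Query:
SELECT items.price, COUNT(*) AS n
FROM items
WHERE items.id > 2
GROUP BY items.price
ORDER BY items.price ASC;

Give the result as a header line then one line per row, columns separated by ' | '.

== RESULT ==
items.price | n
70 | 1

Derivation:
After WHERE (1 rows):
items.price | items.id | items.code
70 | 5 | X2
After GROUP BY (1 rows):
items.price | n
70 | 1
After ORDER BY (1 rows):
items.price | n
70 | 1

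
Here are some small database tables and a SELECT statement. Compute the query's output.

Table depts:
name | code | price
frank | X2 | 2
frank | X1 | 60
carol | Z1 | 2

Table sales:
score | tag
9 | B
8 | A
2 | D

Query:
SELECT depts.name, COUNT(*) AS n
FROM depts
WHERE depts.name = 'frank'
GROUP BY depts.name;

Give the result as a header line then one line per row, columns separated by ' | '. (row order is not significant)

After WHERE (2 rows):
depts.name | depts.code | depts.price
frank | X2 | 2
frank | X1 | 60
After GROUP BY (1 rows):
depts.name | n
frank | 2

== RESULT ==
depts.name | n
frank | 2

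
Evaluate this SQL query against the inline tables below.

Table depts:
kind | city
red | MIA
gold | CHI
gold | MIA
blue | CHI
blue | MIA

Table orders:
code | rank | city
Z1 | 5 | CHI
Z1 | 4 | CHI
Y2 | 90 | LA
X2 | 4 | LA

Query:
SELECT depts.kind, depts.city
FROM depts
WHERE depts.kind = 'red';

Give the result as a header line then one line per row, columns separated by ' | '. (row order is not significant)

After WHERE (1 rows):
depts.kind | depts.city
red | MIA
After SELECT (1 rows):
depts.kind | depts.city
red | MIA

== RESULT ==
depts.kind | depts.city
red | MIA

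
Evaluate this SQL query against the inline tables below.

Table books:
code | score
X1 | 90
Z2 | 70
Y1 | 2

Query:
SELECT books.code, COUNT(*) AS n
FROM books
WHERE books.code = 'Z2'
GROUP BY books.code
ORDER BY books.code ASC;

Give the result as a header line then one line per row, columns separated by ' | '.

== RESULT ==
books.code | n
Z2 | 1

Derivation:
After WHERE (1 rows):
books.code | books.score
Z2 | 70
After GROUP BY (1 rows):
books.code | n
Z2 | 1
After ORDER BY (1 rows):
books.code | n
Z2 | 1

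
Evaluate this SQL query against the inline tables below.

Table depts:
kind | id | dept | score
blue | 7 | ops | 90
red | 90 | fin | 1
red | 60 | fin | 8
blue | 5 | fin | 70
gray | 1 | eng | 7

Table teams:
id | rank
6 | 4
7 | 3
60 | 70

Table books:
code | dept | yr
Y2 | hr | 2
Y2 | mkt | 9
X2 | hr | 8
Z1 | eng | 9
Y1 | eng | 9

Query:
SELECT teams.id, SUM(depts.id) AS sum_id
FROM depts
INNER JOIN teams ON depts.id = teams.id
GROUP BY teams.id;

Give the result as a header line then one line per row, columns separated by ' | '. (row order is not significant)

== RESULT ==
teams.id | sum_id
7 | 7
60 | 60

Derivation:
After JOIN teams (2 rows):
depts.kind | depts.id | depts.dept | depts.score | teams.id | teams.rank
blue | 7 | ops | 90 | 7 | 3
red | 60 | fin | 8 | 60 | 70
After GROUP BY (2 rows):
teams.id | sum_id
7 | 7
60 | 60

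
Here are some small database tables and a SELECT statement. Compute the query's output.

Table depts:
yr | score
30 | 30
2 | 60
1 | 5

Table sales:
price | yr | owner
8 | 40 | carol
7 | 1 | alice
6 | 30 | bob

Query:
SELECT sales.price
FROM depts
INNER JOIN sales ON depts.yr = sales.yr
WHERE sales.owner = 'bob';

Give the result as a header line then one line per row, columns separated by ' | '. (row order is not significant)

After JOIN sales (2 rows):
depts.yr | depts.score | sales.price | sales.yr | sales.owner
30 | 30 | 6 | 30 | bob
1 | 5 | 7 | 1 | alice
After WHERE (1 rows):
depts.yr | depts.score | sales.price | sales.yr | sales.owner
30 | 30 | 6 | 30 | bob
After SELECT (1 rows):
sales.price
6

== RESULT ==
sales.price
6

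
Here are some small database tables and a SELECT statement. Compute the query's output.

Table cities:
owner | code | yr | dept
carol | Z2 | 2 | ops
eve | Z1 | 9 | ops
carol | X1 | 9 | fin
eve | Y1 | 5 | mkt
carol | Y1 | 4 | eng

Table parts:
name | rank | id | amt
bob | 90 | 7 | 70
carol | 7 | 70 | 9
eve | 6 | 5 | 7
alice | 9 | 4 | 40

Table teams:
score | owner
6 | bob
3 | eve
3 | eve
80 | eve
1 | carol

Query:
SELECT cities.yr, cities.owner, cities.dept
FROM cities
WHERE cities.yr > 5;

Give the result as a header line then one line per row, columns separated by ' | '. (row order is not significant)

== RESULT ==
cities.yr | cities.owner | cities.dept
9 | eve | ops
9 | carol | fin

Derivation:
After WHERE (2 rows):
cities.owner | cities.code | cities.yr | cities.dept
eve | Z1 | 9 | ops
carol | X1 | 9 | fin
After SELECT (2 rows):
cities.yr | cities.owner | cities.dept
9 | eve | ops
9 | carol | fin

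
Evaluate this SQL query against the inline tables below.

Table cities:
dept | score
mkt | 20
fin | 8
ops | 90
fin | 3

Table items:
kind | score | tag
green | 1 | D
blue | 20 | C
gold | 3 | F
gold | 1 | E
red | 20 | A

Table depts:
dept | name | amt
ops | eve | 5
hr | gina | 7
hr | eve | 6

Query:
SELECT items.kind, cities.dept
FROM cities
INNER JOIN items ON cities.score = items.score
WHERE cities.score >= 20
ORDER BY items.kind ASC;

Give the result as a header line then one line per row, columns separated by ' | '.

== RESULT ==
items.kind | cities.dept
blue | mkt
red | mkt

Derivation:
After JOIN items (3 rows):
cities.dept | cities.score | items.kind | items.score | items.tag
mkt | 20 | blue | 20 | C
mkt | 20 | red | 20 | A
fin | 3 | gold | 3 | F
After WHERE (2 rows):
cities.dept | cities.score | items.kind | items.score | items.tag
mkt | 20 | blue | 20 | C
mkt | 20 | red | 20 | A
After SELECT (2 rows):
items.kind | cities.dept
blue | mkt
red | mkt
After ORDER BY (2 rows):
items.kind | cities.dept
blue | mkt
red | mkt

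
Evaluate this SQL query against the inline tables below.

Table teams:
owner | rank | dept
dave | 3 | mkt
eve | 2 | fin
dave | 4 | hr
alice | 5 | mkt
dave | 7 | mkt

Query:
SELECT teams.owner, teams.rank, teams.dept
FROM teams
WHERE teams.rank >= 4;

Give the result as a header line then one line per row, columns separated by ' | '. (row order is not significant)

== RESULT ==
teams.owner | teams.rank | teams.dept
dave | 4 | hr
alice | 5 | mkt
dave | 7 | mkt

Derivation:
After WHERE (3 rows):
teams.owner | teams.rank | teams.dept
dave | 4 | hr
alice | 5 | mkt
dave | 7 | mkt
After SELECT (3 rows):
teams.owner | teams.rank | teams.dept
dave | 4 | hr
alice | 5 | mkt
dave | 7 | mkt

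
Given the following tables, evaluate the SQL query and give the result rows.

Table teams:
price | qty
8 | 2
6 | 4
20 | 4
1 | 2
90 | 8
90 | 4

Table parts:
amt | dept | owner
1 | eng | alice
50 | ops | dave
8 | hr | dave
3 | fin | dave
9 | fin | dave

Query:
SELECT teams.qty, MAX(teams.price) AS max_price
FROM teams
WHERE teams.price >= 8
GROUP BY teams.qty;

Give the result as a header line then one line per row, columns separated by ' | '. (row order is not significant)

== RESULT ==
teams.qty | max_price
2 | 8
4 | 90
8 | 90

Derivation:
After WHERE (4 rows):
teams.price | teams.qty
8 | 2
20 | 4
90 | 8
90 | 4
After GROUP BY (3 rows):
teams.qty | max_price
2 | 8
4 | 90
8 | 90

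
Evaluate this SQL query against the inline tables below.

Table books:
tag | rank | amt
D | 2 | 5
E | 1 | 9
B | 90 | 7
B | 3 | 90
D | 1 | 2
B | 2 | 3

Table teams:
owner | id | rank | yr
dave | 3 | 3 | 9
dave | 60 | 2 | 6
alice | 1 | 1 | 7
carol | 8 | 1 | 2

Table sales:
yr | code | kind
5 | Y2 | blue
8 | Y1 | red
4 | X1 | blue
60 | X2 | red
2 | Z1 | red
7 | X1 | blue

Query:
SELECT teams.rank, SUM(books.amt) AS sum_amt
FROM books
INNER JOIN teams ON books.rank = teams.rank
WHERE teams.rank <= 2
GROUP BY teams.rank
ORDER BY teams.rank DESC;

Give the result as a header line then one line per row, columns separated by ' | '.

After JOIN teams (7 rows):
books.tag | books.rank | books.amt | teams.owner | teams.id | teams.rank | teams.yr
D | 2 | 5 | dave | 60 | 2 | 6
E | 1 | 9 | alice | 1 | 1 | 7
E | 1 | 9 | carol | 8 | 1 | 2
B | 3 | 90 | dave | 3 | 3 | 9
D | 1 | 2 | alice | 1 | 1 | 7
D | 1 | 2 | carol | 8 | 1 | 2
B | 2 | 3 | dave | 60 | 2 | 6
After WHERE (6 rows):
books.tag | books.rank | books.amt | teams.owner | teams.id | teams.rank | teams.yr
D | 2 | 5 | dave | 60 | 2 | 6
E | 1 | 9 | alice | 1 | 1 | 7
E | 1 | 9 | carol | 8 | 1 | 2
D | 1 | 2 | alice | 1 | 1 | 7
D | 1 | 2 | carol | 8 | 1 | 2
B | 2 | 3 | dave | 60 | 2 | 6
After GROUP BY (2 rows):
teams.rank | sum_amt
2 | 8
1 | 22
After ORDER BY (2 rows):
teams.rank | sum_amt
2 | 8
1 | 22

== RESULT ==
teams.rank | sum_amt
2 | 8
1 | 22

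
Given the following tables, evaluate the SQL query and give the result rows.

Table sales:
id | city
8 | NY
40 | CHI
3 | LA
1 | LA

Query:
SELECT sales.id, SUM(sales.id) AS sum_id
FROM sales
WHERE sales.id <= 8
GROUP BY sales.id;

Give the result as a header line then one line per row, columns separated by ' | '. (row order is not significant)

After WHERE (3 rows):
sales.id | sales.city
8 | NY
3 | LA
1 | LA
After GROUP BY (3 rows):
sales.id | sum_id
8 | 8
3 | 3
1 | 1

== RESULT ==
sales.id | sum_id
8 | 8
3 | 3
1 | 1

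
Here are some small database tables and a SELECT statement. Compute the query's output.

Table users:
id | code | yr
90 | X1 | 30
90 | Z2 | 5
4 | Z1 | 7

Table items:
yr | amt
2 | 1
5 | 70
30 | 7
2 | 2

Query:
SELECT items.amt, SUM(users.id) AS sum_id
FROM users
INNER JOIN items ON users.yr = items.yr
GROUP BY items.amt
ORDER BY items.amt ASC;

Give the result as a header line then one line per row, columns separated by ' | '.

== RESULT ==
items.amt | sum_id
7 | 90
70 | 90

Derivation:
After JOIN items (2 rows):
users.id | users.code | users.yr | items.yr | items.amt
90 | X1 | 30 | 30 | 7
90 | Z2 | 5 | 5 | 70
After GROUP BY (2 rows):
items.amt | sum_id
7 | 90
70 | 90
After ORDER BY (2 rows):
items.amt | sum_id
7 | 90
70 | 90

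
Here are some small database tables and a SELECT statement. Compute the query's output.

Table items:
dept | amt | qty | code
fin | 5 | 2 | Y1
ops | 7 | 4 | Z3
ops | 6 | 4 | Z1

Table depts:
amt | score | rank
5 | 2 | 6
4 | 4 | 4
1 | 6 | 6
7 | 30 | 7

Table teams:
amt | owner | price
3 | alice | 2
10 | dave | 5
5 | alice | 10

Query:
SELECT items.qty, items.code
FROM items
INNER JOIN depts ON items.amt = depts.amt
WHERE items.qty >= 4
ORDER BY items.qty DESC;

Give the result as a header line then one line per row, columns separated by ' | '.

After JOIN depts (2 rows):
items.dept | items.amt | items.qty | items.code | depts.amt | depts.score | depts.rank
fin | 5 | 2 | Y1 | 5 | 2 | 6
ops | 7 | 4 | Z3 | 7 | 30 | 7
After WHERE (1 rows):
items.dept | items.amt | items.qty | items.code | depts.amt | depts.score | depts.rank
ops | 7 | 4 | Z3 | 7 | 30 | 7
After SELECT (1 rows):
items.qty | items.code
4 | Z3
After ORDER BY (1 rows):
items.qty | items.code
4 | Z3

== RESULT ==
items.qty | items.code
4 | Z3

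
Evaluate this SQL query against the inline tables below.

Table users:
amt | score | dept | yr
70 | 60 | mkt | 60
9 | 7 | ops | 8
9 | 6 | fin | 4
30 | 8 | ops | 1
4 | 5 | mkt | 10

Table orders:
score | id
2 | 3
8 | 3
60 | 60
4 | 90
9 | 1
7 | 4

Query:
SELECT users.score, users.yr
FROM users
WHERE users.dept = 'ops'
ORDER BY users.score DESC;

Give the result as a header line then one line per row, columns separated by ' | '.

== RESULT ==
users.score | users.yr
8 | 1
7 | 8

Derivation:
After WHERE (2 rows):
users.amt | users.score | users.dept | users.yr
9 | 7 | ops | 8
30 | 8 | ops | 1
After SELECT (2 rows):
users.score | users.yr
7 | 8
8 | 1
After ORDER BY (2 rows):
users.score | users.yr
8 | 1
7 | 8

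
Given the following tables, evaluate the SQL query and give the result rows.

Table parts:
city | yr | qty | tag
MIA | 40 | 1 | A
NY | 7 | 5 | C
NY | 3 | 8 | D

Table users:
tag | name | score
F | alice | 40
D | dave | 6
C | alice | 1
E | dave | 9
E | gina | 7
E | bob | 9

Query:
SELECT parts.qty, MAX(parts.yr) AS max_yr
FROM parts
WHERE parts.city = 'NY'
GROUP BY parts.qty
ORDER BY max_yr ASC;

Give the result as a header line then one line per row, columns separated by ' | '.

== RESULT ==
parts.qty | max_yr
8 | 3
5 | 7

Derivation:
After WHERE (2 rows):
parts.city | parts.yr | parts.qty | parts.tag
NY | 7 | 5 | C
NY | 3 | 8 | D
After GROUP BY (2 rows):
parts.qty | max_yr
5 | 7
8 | 3
After ORDER BY (2 rows):
parts.qty | max_yr
8 | 3
5 | 7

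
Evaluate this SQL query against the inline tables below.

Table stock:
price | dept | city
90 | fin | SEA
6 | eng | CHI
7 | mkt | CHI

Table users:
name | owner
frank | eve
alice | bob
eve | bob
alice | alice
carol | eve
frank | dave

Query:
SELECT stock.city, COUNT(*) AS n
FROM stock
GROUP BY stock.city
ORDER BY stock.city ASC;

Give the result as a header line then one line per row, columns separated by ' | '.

== RESULT ==
stock.city | n
CHI | 2
SEA | 1

Derivation:
After GROUP BY (2 rows):
stock.city | n
SEA | 1
CHI | 2
After ORDER BY (2 rows):
stock.city | n
CHI | 2
SEA | 1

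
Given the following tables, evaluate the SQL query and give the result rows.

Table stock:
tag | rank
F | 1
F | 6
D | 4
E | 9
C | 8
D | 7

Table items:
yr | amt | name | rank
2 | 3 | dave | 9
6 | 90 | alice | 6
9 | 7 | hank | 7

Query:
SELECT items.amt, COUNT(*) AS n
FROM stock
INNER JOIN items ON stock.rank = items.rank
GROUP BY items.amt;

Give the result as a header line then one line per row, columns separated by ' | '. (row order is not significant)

After JOIN items (3 rows):
stock.tag | stock.rank | items.yr | items.amt | items.name | items.rank
F | 6 | 6 | 90 | alice | 6
E | 9 | 2 | 3 | dave | 9
D | 7 | 9 | 7 | hank | 7
After GROUP BY (3 rows):
items.amt | n
90 | 1
3 | 1
7 | 1

== RESULT ==
items.amt | n
90 | 1
3 | 1
7 | 1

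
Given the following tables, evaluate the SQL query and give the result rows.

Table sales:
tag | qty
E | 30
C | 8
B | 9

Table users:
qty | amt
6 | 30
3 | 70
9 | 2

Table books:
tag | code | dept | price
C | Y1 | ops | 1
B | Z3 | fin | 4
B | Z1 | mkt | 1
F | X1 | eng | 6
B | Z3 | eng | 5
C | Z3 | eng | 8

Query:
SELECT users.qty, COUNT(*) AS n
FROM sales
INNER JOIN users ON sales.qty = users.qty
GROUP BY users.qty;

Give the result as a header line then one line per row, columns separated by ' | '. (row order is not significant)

After JOIN users (1 rows):
sales.tag | sales.qty | users.qty | users.amt
B | 9 | 9 | 2
After GROUP BY (1 rows):
users.qty | n
9 | 1

== RESULT ==
users.qty | n
9 | 1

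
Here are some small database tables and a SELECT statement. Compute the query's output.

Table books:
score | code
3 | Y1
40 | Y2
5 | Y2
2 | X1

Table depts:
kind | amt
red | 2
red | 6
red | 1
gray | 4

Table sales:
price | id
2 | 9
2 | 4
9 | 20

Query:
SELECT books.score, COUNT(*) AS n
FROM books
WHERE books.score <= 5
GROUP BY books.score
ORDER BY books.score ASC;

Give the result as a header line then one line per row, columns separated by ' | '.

== RESULT ==
books.score | n
2 | 1
3 | 1
5 | 1

Derivation:
After WHERE (3 rows):
books.score | books.code
3 | Y1
5 | Y2
2 | X1
After GROUP BY (3 rows):
books.score | n
3 | 1
5 | 1
2 | 1
After ORDER BY (3 rows):
books.score | n
2 | 1
3 | 1
5 | 1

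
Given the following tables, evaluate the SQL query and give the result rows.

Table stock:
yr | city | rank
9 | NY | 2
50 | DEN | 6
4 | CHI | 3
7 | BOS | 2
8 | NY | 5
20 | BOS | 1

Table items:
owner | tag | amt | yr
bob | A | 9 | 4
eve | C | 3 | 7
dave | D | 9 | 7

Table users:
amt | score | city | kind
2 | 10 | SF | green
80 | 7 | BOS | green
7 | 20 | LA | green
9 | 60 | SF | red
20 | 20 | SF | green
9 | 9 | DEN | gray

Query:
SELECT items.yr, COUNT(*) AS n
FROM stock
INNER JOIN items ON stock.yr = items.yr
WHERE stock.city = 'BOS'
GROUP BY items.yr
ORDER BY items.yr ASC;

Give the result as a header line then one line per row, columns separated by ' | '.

After JOIN items (3 rows):
stock.yr | stock.city | stock.rank | items.owner | items.tag | items.amt | items.yr
4 | CHI | 3 | bob | A | 9 | 4
7 | BOS | 2 | eve | C | 3 | 7
7 | BOS | 2 | dave | D | 9 | 7
After WHERE (2 rows):
stock.yr | stock.city | stock.rank | items.owner | items.tag | items.amt | items.yr
7 | BOS | 2 | eve | C | 3 | 7
7 | BOS | 2 | dave | D | 9 | 7
After GROUP BY (1 rows):
items.yr | n
7 | 2
After ORDER BY (1 rows):
items.yr | n
7 | 2

== RESULT ==
items.yr | n
7 | 2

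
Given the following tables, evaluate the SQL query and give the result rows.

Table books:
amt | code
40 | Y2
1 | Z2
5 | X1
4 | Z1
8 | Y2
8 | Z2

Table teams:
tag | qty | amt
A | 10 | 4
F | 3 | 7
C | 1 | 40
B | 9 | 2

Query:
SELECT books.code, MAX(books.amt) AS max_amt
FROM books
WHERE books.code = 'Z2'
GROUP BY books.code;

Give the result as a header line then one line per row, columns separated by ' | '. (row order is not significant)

After WHERE (2 rows):
books.amt | books.code
1 | Z2
8 | Z2
After GROUP BY (1 rows):
books.code | max_amt
Z2 | 8

== RESULT ==
books.code | max_amt
Z2 | 8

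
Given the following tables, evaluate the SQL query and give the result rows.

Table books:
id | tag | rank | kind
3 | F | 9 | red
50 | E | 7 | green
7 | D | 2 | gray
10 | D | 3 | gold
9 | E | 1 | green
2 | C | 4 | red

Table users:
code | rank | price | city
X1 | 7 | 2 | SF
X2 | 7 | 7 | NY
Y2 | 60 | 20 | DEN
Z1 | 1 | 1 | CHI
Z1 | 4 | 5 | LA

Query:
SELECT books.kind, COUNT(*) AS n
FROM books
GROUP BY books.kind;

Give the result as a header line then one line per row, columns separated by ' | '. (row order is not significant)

== RESULT ==
books.kind | n
red | 2
green | 2
gray | 1
gold | 1

Derivation:
After GROUP BY (4 rows):
books.kind | n
red | 2
green | 2
gray | 1
gold | 1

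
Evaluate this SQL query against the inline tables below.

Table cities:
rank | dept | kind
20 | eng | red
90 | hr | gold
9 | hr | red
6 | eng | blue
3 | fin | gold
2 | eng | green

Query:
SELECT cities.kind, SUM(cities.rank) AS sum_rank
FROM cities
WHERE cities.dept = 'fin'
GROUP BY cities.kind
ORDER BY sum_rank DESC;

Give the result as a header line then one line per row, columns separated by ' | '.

== RESULT ==
cities.kind | sum_rank
gold | 3

Derivation:
After WHERE (1 rows):
cities.rank | cities.dept | cities.kind
3 | fin | gold
After GROUP BY (1 rows):
cities.kind | sum_rank
gold | 3
After ORDER BY (1 rows):
cities.kind | sum_rank
gold | 3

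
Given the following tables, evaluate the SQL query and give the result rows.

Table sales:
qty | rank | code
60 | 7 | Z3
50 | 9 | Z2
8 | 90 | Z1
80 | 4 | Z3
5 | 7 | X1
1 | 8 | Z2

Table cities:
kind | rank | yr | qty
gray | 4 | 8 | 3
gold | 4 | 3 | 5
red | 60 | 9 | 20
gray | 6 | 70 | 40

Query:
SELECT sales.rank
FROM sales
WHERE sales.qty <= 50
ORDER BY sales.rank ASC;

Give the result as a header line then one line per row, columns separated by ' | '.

== RESULT ==
sales.rank
7
8
9
90

Derivation:
After WHERE (4 rows):
sales.qty | sales.rank | sales.code
50 | 9 | Z2
8 | 90 | Z1
5 | 7 | X1
1 | 8 | Z2
After SELECT (4 rows):
sales.rank
9
90
7
8
After ORDER BY (4 rows):
sales.rank
7
8
9
90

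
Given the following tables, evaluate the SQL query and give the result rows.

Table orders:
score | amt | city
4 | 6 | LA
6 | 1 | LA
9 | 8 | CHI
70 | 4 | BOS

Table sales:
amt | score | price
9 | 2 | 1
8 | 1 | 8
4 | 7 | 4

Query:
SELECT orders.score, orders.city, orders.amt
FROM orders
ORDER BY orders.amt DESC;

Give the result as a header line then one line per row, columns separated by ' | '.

== RESULT ==
orders.score | orders.city | orders.amt
9 | CHI | 8
4 | LA | 6
70 | BOS | 4
6 | LA | 1

Derivation:
After SELECT (4 rows):
orders.score | orders.city | orders.amt
4 | LA | 6
6 | LA | 1
9 | CHI | 8
70 | BOS | 4
After ORDER BY (4 rows):
orders.score | orders.city | orders.amt
9 | CHI | 8
4 | LA | 6
70 | BOS | 4
6 | LA | 1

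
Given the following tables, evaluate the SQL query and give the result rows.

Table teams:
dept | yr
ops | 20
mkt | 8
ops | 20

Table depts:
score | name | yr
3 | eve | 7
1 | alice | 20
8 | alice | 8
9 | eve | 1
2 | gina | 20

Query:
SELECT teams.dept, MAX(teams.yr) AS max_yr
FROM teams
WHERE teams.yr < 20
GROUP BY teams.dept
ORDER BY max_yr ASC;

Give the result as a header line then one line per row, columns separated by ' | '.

== RESULT ==
teams.dept | max_yr
mkt | 8

Derivation:
After WHERE (1 rows):
teams.dept | teams.yr
mkt | 8
After GROUP BY (1 rows):
teams.dept | max_yr
mkt | 8
After ORDER BY (1 rows):
teams.dept | max_yr
mkt | 8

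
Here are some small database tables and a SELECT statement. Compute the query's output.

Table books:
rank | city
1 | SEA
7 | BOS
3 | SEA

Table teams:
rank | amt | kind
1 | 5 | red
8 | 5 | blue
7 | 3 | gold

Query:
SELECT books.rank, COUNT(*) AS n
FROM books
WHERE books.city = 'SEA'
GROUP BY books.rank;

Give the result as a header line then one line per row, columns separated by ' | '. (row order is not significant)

After WHERE (2 rows):
books.rank | books.city
1 | SEA
3 | SEA
After GROUP BY (2 rows):
books.rank | n
1 | 1
3 | 1

== RESULT ==
books.rank | n
1 | 1
3 | 1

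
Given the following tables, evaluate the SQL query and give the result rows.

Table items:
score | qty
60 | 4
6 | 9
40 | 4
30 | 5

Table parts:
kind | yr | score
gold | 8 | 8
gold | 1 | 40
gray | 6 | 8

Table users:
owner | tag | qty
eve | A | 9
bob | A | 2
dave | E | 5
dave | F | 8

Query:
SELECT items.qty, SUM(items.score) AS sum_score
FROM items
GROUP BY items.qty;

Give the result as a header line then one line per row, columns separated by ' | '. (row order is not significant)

== RESULT ==
items.qty | sum_score
4 | 100
9 | 6
5 | 30

Derivation:
After GROUP BY (3 rows):
items.qty | sum_score
4 | 100
9 | 6
5 | 30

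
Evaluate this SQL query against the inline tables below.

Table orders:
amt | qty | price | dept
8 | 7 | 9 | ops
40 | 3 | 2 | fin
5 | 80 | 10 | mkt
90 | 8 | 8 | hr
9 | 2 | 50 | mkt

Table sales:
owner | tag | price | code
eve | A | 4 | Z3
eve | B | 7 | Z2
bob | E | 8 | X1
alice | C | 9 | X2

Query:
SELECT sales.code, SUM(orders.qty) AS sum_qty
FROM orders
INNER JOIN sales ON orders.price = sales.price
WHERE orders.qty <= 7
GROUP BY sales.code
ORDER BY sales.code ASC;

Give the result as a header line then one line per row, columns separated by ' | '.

After JOIN sales (2 rows):
orders.amt | orders.qty | orders.price | orders.dept | sales.owner | sales.tag | sales.price | sales.code
8 | 7 | 9 | ops | alice | C | 9 | X2
90 | 8 | 8 | hr | bob | E | 8 | X1
After WHERE (1 rows):
orders.amt | orders.qty | orders.price | orders.dept | sales.owner | sales.tag | sales.price | sales.code
8 | 7 | 9 | ops | alice | C | 9 | X2
After GROUP BY (1 rows):
sales.code | sum_qty
X2 | 7
After ORDER BY (1 rows):
sales.code | sum_qty
X2 | 7

== RESULT ==
sales.code | sum_qty
X2 | 7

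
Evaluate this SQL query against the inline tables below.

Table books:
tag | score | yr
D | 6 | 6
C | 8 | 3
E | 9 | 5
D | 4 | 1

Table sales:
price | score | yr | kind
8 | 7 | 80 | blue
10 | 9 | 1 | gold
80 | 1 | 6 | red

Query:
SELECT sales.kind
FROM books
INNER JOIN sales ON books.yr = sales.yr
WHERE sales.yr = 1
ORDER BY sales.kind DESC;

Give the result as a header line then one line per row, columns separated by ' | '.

After JOIN sales (2 rows):
books.tag | books.score | books.yr | sales.price | sales.score | sales.yr | sales.kind
D | 6 | 6 | 80 | 1 | 6 | red
D | 4 | 1 | 10 | 9 | 1 | gold
After WHERE (1 rows):
books.tag | books.score | books.yr | sales.price | sales.score | sales.yr | sales.kind
D | 4 | 1 | 10 | 9 | 1 | gold
After SELECT (1 rows):
sales.kind
gold
After ORDER BY (1 rows):
sales.kind
gold

== RESULT ==
sales.kind
gold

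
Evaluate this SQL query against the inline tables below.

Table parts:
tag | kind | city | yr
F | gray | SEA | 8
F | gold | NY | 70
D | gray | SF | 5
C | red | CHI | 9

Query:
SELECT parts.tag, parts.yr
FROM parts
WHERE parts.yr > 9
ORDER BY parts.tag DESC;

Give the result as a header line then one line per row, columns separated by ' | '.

== RESULT ==
parts.tag | parts.yr
F | 70

Derivation:
After WHERE (1 rows):
parts.tag | parts.kind | parts.city | parts.yr
F | gold | NY | 70
After SELECT (1 rows):
parts.tag | parts.yr
F | 70
After ORDER BY (1 rows):
parts.tag | parts.yr
F | 70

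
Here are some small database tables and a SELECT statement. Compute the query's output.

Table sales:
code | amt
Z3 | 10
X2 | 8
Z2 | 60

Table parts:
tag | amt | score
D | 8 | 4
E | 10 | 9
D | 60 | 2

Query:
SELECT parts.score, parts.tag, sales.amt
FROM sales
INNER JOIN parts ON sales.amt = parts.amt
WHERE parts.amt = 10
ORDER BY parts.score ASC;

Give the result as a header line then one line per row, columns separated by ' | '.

== RESULT ==
parts.score | parts.tag | sales.amt
9 | E | 10

Derivation:
After JOIN parts (3 rows):
sales.code | sales.amt | parts.tag | parts.amt | parts.score
Z3 | 10 | E | 10 | 9
X2 | 8 | D | 8 | 4
Z2 | 60 | D | 60 | 2
After WHERE (1 rows):
sales.code | sales.amt | parts.tag | parts.amt | parts.score
Z3 | 10 | E | 10 | 9
After SELECT (1 rows):
parts.score | parts.tag | sales.amt
9 | E | 10
After ORDER BY (1 rows):
parts.score | parts.tag | sales.amt
9 | E | 10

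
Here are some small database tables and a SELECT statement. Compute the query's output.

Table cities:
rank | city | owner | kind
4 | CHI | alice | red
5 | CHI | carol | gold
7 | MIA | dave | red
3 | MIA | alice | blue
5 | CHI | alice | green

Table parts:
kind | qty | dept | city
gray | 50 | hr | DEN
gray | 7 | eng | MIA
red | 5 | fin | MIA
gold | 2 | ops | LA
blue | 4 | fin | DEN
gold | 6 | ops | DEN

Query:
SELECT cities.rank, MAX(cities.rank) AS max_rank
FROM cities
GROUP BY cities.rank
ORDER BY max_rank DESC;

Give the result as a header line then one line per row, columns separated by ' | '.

== RESULT ==
cities.rank | max_rank
7 | 7
5 | 5
4 | 4
3 | 3

Derivation:
After GROUP BY (4 rows):
cities.rank | max_rank
4 | 4
5 | 5
7 | 7
3 | 3
After ORDER BY (4 rows):
cities.rank | max_rank
7 | 7
5 | 5
4 | 4
3 | 3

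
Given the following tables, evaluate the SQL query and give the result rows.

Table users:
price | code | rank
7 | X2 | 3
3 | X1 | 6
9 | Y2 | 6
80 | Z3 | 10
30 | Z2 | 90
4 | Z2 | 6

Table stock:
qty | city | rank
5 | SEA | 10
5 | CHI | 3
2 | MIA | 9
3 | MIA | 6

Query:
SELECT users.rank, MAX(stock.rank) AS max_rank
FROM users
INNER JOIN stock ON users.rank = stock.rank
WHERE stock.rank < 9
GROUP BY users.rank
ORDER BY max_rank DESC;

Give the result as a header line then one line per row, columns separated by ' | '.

== RESULT ==
users.rank | max_rank
6 | 6
3 | 3

Derivation:
After JOIN stock (5 rows):
users.price | users.code | users.rank | stock.qty | stock.city | stock.rank
7 | X2 | 3 | 5 | CHI | 3
3 | X1 | 6 | 3 | MIA | 6
9 | Y2 | 6 | 3 | MIA | 6
80 | Z3 | 10 | 5 | SEA | 10
4 | Z2 | 6 | 3 | MIA | 6
After WHERE (4 rows):
users.price | users.code | users.rank | stock.qty | stock.city | stock.rank
7 | X2 | 3 | 5 | CHI | 3
3 | X1 | 6 | 3 | MIA | 6
9 | Y2 | 6 | 3 | MIA | 6
4 | Z2 | 6 | 3 | MIA | 6
After GROUP BY (2 rows):
users.rank | max_rank
3 | 3
6 | 6
After ORDER BY (2 rows):
users.rank | max_rank
6 | 6
3 | 3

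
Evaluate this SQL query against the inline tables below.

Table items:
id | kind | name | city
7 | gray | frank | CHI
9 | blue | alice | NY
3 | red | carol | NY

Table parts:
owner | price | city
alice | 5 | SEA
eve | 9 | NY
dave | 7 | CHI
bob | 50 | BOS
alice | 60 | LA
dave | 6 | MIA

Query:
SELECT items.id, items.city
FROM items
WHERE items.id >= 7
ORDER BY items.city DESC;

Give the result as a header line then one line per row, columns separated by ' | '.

== RESULT ==
items.id | items.city
9 | NY
7 | CHI

Derivation:
After WHERE (2 rows):
items.id | items.kind | items.name | items.city
7 | gray | frank | CHI
9 | blue | alice | NY
After SELECT (2 rows):
items.id | items.city
7 | CHI
9 | NY
After ORDER BY (2 rows):
items.id | items.city
9 | NY
7 | CHI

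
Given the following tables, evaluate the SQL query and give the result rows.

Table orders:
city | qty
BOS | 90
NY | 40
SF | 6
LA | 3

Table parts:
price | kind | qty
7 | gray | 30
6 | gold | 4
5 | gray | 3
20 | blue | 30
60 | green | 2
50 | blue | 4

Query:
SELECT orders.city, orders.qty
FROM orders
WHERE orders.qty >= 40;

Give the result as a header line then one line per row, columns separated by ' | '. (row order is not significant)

After WHERE (2 rows):
orders.city | orders.qty
BOS | 90
NY | 40
After SELECT (2 rows):
orders.city | orders.qty
BOS | 90
NY | 40

== RESULT ==
orders.city | orders.qty
BOS | 90
NY | 40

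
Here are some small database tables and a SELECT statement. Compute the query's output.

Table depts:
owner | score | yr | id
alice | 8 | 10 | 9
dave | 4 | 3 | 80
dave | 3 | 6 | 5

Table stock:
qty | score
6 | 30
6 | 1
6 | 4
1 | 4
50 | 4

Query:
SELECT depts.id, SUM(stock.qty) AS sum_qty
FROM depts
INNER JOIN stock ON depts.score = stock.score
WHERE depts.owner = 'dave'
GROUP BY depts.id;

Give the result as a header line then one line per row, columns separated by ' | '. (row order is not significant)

== RESULT ==
depts.id | sum_qty
80 | 57

Derivation:
After JOIN stock (3 rows):
depts.owner | depts.score | depts.yr | depts.id | stock.qty | stock.score
dave | 4 | 3 | 80 | 6 | 4
dave | 4 | 3 | 80 | 1 | 4
dave | 4 | 3 | 80 | 50 | 4
After WHERE (3 rows):
depts.owner | depts.score | depts.yr | depts.id | stock.qty | stock.score
dave | 4 | 3 | 80 | 6 | 4
dave | 4 | 3 | 80 | 1 | 4
dave | 4 | 3 | 80 | 50 | 4
After GROUP BY (1 rows):
depts.id | sum_qty
80 | 57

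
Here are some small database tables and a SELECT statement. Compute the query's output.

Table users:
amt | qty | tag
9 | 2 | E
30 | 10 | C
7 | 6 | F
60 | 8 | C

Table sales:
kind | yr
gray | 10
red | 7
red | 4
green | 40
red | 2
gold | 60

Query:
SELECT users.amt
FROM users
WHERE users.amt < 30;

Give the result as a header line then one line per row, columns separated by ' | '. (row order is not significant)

After WHERE (2 rows):
users.amt | users.qty | users.tag
9 | 2 | E
7 | 6 | F
After SELECT (2 rows):
users.amt
9
7

== RESULT ==
users.amt
9
7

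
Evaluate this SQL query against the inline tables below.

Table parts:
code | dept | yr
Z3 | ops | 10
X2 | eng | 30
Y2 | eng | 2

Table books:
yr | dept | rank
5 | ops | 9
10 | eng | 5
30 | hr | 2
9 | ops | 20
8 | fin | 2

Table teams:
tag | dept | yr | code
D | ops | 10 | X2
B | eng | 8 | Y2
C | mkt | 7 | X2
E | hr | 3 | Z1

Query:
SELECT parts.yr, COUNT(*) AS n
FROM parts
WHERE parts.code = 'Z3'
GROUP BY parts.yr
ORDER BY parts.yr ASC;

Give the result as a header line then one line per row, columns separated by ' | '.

After WHERE (1 rows):
parts.code | parts.dept | parts.yr
Z3 | ops | 10
After GROUP BY (1 rows):
parts.yr | n
10 | 1
After ORDER BY (1 rows):
parts.yr | n
10 | 1

== RESULT ==
parts.yr | n
10 | 1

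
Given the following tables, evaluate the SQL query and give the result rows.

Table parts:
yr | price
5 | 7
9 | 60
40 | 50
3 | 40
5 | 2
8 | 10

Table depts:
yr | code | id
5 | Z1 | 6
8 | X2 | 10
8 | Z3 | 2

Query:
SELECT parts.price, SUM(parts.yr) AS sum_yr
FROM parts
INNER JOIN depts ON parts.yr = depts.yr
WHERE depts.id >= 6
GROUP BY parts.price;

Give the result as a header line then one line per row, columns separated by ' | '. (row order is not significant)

After JOIN depts (4 rows):
parts.yr | parts.price | depts.yr | depts.code | depts.id
5 | 7 | 5 | Z1 | 6
5 | 2 | 5 | Z1 | 6
8 | 10 | 8 | X2 | 10
8 | 10 | 8 | Z3 | 2
After WHERE (3 rows):
parts.yr | parts.price | depts.yr | depts.code | depts.id
5 | 7 | 5 | Z1 | 6
5 | 2 | 5 | Z1 | 6
8 | 10 | 8 | X2 | 10
After GROUP BY (3 rows):
parts.price | sum_yr
7 | 5
2 | 5
10 | 8

== RESULT ==
parts.price | sum_yr
7 | 5
2 | 5
10 | 8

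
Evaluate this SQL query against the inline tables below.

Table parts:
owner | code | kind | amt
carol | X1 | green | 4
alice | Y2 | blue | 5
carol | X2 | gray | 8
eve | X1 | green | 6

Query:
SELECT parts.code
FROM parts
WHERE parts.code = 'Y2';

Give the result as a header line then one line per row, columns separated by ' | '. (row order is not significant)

After WHERE (1 rows):
parts.owner | parts.code | parts.kind | parts.amt
alice | Y2 | blue | 5
After SELECT (1 rows):
parts.code
Y2

== RESULT ==
parts.code
Y2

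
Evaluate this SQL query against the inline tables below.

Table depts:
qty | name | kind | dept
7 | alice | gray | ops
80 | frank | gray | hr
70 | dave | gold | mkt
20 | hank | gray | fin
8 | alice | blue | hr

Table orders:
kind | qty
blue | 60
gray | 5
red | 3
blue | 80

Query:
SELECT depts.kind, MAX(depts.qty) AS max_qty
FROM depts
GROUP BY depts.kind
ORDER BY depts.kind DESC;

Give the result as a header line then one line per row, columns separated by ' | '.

== RESULT ==
depts.kind | max_qty
gray | 80
gold | 70
blue | 8

Derivation:
After GROUP BY (3 rows):
depts.kind | max_qty
gray | 80
gold | 70
blue | 8
After ORDER BY (3 rows):
depts.kind | max_qty
gray | 80
gold | 70
blue | 8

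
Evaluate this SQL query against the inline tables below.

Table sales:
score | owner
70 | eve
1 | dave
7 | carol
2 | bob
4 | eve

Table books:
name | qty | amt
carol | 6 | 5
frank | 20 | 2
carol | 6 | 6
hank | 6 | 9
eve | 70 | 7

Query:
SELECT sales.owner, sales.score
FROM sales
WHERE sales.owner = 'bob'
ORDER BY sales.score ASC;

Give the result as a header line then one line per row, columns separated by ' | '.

== RESULT ==
sales.owner | sales.score
bob | 2

Derivation:
After WHERE (1 rows):
sales.score | sales.owner
2 | bob
After SELECT (1 rows):
sales.owner | sales.score
bob | 2
After ORDER BY (1 rows):
sales.owner | sales.score
bob | 2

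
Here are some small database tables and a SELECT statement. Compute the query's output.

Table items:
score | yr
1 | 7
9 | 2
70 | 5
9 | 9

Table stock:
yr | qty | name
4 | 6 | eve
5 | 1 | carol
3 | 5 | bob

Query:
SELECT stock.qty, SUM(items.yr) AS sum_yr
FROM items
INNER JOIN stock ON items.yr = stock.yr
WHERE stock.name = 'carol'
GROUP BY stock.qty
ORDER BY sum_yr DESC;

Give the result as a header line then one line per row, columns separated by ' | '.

After JOIN stock (1 rows):
items.score | items.yr | stock.yr | stock.qty | stock.name
70 | 5 | 5 | 1 | carol
After WHERE (1 rows):
items.score | items.yr | stock.yr | stock.qty | stock.name
70 | 5 | 5 | 1 | carol
After GROUP BY (1 rows):
stock.qty | sum_yr
1 | 5
After ORDER BY (1 rows):
stock.qty | sum_yr
1 | 5

== RESULT ==
stock.qty | sum_yr
1 | 5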